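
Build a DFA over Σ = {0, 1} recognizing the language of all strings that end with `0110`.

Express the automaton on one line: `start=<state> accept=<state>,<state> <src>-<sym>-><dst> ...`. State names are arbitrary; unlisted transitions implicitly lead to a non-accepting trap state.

start=q0 accept=q4 q0-0->q1 q0-1->q0 q1-0->q1 q1-1->q2 q2-0->q1 q2-1->q3 q3-0->q4 q3-1->q0 q4-0->q1 q4-1->q2

Remember how much of `0110` the current input suffix matches. State q0 means no match yet; q1 means the last symbol is `0`; q2 means the last 2 symbols are `01`; q3 means the last 3 symbols are `011`; q4 means the last 4 symbols are `0110`. Only q4 accepts. On a mismatch, fall back to the longest proper suffix that is still a prefix of `0110`.
5 states suffice.
        0   1  
>  q0   q1  q0 
   q1   q1  q2 
   q2   q1  q3 
   q3   q4  q0 
 * q4   q1  q2 
(> = start, * = accepting)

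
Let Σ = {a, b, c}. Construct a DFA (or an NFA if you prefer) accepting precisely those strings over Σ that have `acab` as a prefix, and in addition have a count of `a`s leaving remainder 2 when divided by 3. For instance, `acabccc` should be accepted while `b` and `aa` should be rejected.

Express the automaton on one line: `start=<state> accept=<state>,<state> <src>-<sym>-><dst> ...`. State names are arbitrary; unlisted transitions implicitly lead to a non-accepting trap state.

Run two small machines in parallel and take their product. The first has 6 states tracking whether the input so far still matches the prefix `acab`; the second has 3 states tracking the count of `a`s modulo 3. A product state is a pair (one from each), accepting exactly when both do.
        a   b   c  
>  q0   q1  q2  q2 
   q1   q3  q4  q5 
   q2   q4  q2  q2 
   q3   q2  q3  q3 
   q4   q3  q4  q4 
   q5   q6  q4  q4 
   q6   q2  q7  q3 
 * q7   q8  q7  q7 
   q8   q9  q8  q8 
   q9   q7  q9  q9 
(> = start, * = accepting)

start=q0 accept=q7 q0-a->q1 q0-b->q2 q0-c->q2 q1-a->q3 q1-b->q4 q1-c->q5 q2-a->q4 q2-b->q2 q2-c->q2 q3-a->q2 q3-b->q3 q3-c->q3 q4-a->q3 q4-b->q4 q4-c->q4 q5-a->q6 q5-b->q4 q5-c->q4 q6-a->q2 q6-b->q7 q6-c->q3 q7-a->q8 q7-b->q7 q7-c->q7 q8-a->q9 q8-b->q8 q8-c->q8 q9-a->q7 q9-b->q9 q9-c->q9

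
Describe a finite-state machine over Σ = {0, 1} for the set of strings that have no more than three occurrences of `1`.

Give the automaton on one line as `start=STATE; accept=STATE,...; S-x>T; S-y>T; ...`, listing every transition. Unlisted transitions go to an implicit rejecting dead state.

Only the number of `1`s matters, and only up to 4. Make a chain S0 → S1 → S2 → S3 → S4 advanced by each `1` (with S4 absorbing); every other symbol self-loops. The accepting set is {S0, S1, S2, S3}.
A 5-state machine:
        0   1  
>* S0   S0  S1 
 * S1   S1  S2 
 * S2   S2  S3 
 * S3   S3  S4 
   S4   S4  S4 
(> = start, * = accepting)

start=S0; accept=S0,S1,S2,S3; S0-0>S0; S0-1>S1; S1-0>S1; S1-1>S2; S2-0>S2; S2-1>S3; S3-0>S3; S3-1>S4; S4-0>S4; S4-1>S4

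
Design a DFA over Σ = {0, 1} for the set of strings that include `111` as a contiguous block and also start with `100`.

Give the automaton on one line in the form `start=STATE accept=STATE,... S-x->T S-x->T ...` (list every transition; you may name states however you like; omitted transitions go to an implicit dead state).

start=A accept=H A-0->B A-1->C B-0->B B-1->B C-0->D C-1->B D-0->E D-1->B E-0->E E-1->F F-0->E F-1->G G-0->E G-1->H H-0->H H-1->H

Build one automaton per condition and run them in lockstep. The first has 4 states tracking whether and how much of `111` has been seen; the second has 5 states tracking whether the input so far still matches the prefix `100`. A product state is a pair (one from each), accepting exactly when both do. After merging equivalent states the machine shrinks.
With 8 states:
       0  1 
>  A   B  C 
   B   B  B 
   C   D  B 
   D   E  B 
   E   E  F 
   F   E  G 
   G   E  H 
 * H   H  H 
(> = start, * = accepting)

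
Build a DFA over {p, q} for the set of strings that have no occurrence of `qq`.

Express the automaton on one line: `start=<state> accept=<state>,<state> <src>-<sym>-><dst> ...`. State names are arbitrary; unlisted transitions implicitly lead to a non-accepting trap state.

start=S0 accept=S0,S1 S0-p->S0 S0-q->S1 S1-p->S0 S1-q->S2 S2-p->S2 S2-q->S2

Track partial matches of the forbidden pattern `qq`. State S2 is a dead state reached once `qq` has occurred; every other state accepts. S0 means no part of `qq` is currently matched.
        p   q  
>* S0   S0  S1 
 * S1   S0  S2 
   S2   S2  S2 
(> = start, * = accepting)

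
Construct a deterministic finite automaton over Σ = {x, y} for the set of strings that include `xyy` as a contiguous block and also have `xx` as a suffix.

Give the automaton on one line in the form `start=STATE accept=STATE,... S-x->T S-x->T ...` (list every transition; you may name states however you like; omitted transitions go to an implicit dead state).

Run two small machines in parallel and take their product. One (4 states) tracks whether and how much of `xyy` has been seen; the other (3 states) tracks how much of the suffix `xx` has currently been matched. Each combined state is a pair, one component from each; accept when both components accept. Equivalent product states are then merged.
A 6-state machine:
        x   y  
>  q0   q1  q0 
   q1   q1  q2 
   q2   q1  q3 
   q3   q4  q3 
   q4   q5  q3 
 * q5   q5  q3 
(> = start, * = accepting)

start=q0 accept=q5 q0-x->q1 q0-y->q0 q1-x->q1 q1-y->q2 q2-x->q1 q2-y->q3 q3-x->q4 q3-y->q3 q4-x->q5 q4-y->q3 q5-x->q5 q5-y->q3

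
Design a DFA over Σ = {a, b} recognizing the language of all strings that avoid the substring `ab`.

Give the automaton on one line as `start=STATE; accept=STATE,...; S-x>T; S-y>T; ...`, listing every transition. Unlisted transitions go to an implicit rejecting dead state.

Track partial matches of the forbidden pattern `ab`. State q2 is a dead state reached once `ab` has occurred; every other state accepts. q0 means no part of `ab` is currently matched.
        a   b  
>* q0   q1  q0 
 * q1   q1  q2 
   q2   q2  q2 
(> = start, * = accepting)

start=q0; accept=q0,q1; q0-a>q1; q0-b>q0; q1-a>q1; q1-b>q2; q2-a>q2; q2-b>q2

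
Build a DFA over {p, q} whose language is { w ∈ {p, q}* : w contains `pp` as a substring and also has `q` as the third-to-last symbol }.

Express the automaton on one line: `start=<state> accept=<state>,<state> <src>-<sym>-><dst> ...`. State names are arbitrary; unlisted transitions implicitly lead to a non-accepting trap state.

start=s0 accept=s6,s9,s10,s11 s0-p->s1 s0-q->s2 s1-p->s3 s1-q->s2 s2-p->s4 s2-q->s2 s3-p->s3 s3-q->s5 s4-p->s6 s4-q->s2 s5-p->s7 s5-q->s8 s6-p->s3 s6-q->s5 s7-p->s6 s7-q->s9 s8-p->s10 s8-q->s11 s9-p->s7 s9-q->s8 s10-p->s6 s10-q->s9 s11-p->s10 s11-q->s11

Handle the two conditions separately and then intersect. The first has 3 states tracking whether and how much of `pp` has been seen; the second has 15 states tracking the last 3 symbols read. A product state is a pair (one from each), accepting exactly when both do. After merging equivalent states the machine shrinks.
          p    q  
>  s0     s1   s2 
   s1     s3   s2 
   s2     s4   s2 
   s3     s3   s5 
   s4     s6   s2 
   s5     s7   s8 
 * s6     s3   s5 
   s7     s6   s9 
   s8    s10  s11 
 * s9     s7   s8 
 * s10    s6   s9 
 * s11   s10  s11 
(> = start, * = accepting)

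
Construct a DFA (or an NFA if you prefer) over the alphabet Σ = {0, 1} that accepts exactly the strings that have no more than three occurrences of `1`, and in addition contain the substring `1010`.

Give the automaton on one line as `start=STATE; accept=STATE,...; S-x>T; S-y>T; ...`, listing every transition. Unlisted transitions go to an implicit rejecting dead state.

start=s0; accept=s8,s10; s0-0>s0; s0-1>s1; s1-0>s2; s1-1>s3; s2-0>s4; s2-1>s5; s3-0>s6; s3-1>s7; s4-0>s4; s4-1>s3; s5-0>s8; s5-1>s7; s6-0>s7; s6-1>s9; s7-0>s7; s7-1>s7; s8-0>s8; s8-1>s10; s9-0>s10; s9-1>s7; s10-0>s10; s10-1>s7

Run two small machines in parallel and take their product. The first has 5 states tracking the count of `1`s, saturating at 4; the second has 5 states tracking whether and how much of `1010` has been seen. A product state is a pair (one from each), accepting exactly when both do. Minimizing collapses redundant product states.
With 11 states:
          0    1  
>  s0     s0   s1 
   s1     s2   s3 
   s2     s4   s5 
   s3     s6   s7 
   s4     s4   s3 
   s5     s8   s7 
   s6     s7   s9 
   s7     s7   s7 
 * s8     s8  s10 
   s9    s10   s7 
 * s10   s10   s7 
(> = start, * = accepting)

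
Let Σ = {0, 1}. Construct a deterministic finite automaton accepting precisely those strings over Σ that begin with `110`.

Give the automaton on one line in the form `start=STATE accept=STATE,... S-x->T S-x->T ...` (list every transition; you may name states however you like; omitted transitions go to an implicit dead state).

start=s0 accept=s3 s0-0->s4 s0-1->s1 s1-0->s4 s1-1->s2 s2-0->s3 s2-1->s4 s3-0->s3 s3-1->s3 s4-0->s4 s4-1->s4

Check the first 3 symbols one by one: s0 through s2 record how many have matched `110` so far; any wrong symbol goes to the dead state s4. After all 3 match we enter the accepting sink s3.
        0   1  
>  s0   s4  s1 
   s1   s4  s2 
   s2   s3  s4 
 * s3   s3  s3 
   s4   s4  s4 
(> = start, * = accepting)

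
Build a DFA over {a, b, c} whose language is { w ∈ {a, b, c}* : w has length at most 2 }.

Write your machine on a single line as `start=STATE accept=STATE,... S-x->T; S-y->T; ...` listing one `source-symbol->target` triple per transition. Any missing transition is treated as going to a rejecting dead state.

start=q0; accept=q0,q1,q2; q0-a->q1; q0-b->q1; q0-c->q1; q1-a->q2; q1-b->q2; q1-c->q2; q2-a->q3; q2-b->q3; q2-c->q3; q3-a->q3; q3-b->q3; q3-c->q3

We only need to distinguish lengths 0, 1, …, 2, and '>2'. Chain q0 → q1 → q2 → q3 on every symbol, with q3 looping. Accepting states: {q0, q1, q2}.
With 4 states:
        a   b   c  
>* q0   q1  q1  q1 
 * q1   q2  q2  q2 
 * q2   q3  q3  q3 
   q3   q3  q3  q3 
(> = start, * = accepting)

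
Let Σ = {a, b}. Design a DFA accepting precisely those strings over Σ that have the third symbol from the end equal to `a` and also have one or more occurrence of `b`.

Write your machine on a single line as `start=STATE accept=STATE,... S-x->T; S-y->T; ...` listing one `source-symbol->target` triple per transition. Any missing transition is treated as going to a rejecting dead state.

Build one automaton per condition and run them in lockstep. One (15 states) tracks the last 3 symbols read; the other (3 states) tracks the count of `b`s, saturating at 2. Each combined state is a pair, one component from each; accept when both components accept. Minimizing collapses redundant product states.
An 11-state machine:
          a    b  
>  q0     q1   q2 
   q1     q3   q4 
   q2     q5   q2 
   q3     q3   q6 
   q4     q7   q8 
   q5     q9   q4 
 * q6     q7   q8 
 * q7     q9   q4 
 * q8     q5   q2 
   q9    q10   q6 
 * q10   q10   q6 
(> = start, * = accepting)

start=q0; accept=q6,q7,q8,q10; q0-a->q1; q0-b->q2; q1-a->q3; q1-b->q4; q2-a->q5; q2-b->q2; q3-a->q3; q3-b->q6; q4-a->q7; q4-b->q8; q5-a->q9; q5-b->q4; q6-a->q7; q6-b->q8; q7-a->q9; q7-b->q4; q8-a->q5; q8-b->q2; q9-a->q10; q9-b->q6; q10-a->q10; q10-b->q6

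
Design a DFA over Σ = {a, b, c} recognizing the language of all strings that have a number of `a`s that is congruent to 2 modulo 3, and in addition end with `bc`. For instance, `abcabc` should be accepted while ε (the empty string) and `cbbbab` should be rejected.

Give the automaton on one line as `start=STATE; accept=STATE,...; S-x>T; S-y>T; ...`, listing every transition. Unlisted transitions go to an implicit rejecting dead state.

Run two small machines in parallel and take their product. The first has 3 states tracking the count of `a`s modulo 3; the second has 3 states tracking how much of the suffix `bc` has currently been matched. A product state is a pair (one from each), accepting exactly when both do. After merging equivalent states the machine shrinks.
A 5-state machine:
        a   b   c  
>  q0   q1  q0  q0 
   q1   q2  q1  q1 
   q2   q0  q3  q2 
   q3   q0  q3  q4 
 * q4   q0  q3  q2 
(> = start, * = accepting)

start=q0; accept=q4; q0-a>q1; q0-b>q0; q0-c>q0; q1-a>q2; q1-b>q1; q1-c>q1; q2-a>q0; q2-b>q3; q2-c>q2; q3-a>q0; q3-b>q3; q3-c>q4; q4-a>q0; q4-b>q3; q4-c>q2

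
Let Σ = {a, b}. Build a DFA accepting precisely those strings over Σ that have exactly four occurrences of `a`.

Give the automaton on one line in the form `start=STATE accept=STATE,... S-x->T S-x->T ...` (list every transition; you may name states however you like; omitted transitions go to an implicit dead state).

start=q0 accept=q4 q0-a->q1 q0-b->q0 q1-a->q2 q1-b->q1 q2-a->q3 q2-b->q2 q3-a->q4 q3-b->q3 q4-a->q5 q4-b->q4 q5-a->q5 q5-b->q5

Only the number of `a`s matters, and only up to 5. Make a chain q0 → q1 → q2 → q3 → q4 → q5 advanced by each `a` (with q5 absorbing); every other symbol self-loops. The accepting set is {q4}.
A 6-state machine:
        a   b  
>  q0   q1  q0 
   q1   q2  q1 
   q2   q3  q2 
   q3   q4  q3 
 * q4   q5  q4 
   q5   q5  q5 
(> = start, * = accepting)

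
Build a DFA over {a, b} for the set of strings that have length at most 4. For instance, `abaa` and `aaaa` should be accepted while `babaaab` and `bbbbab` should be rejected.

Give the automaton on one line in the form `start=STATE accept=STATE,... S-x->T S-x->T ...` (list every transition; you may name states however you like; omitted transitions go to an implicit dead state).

Count input length up to 5: every symbol moves from q0 toward q5, which means 'more than 4' and absorbs. Accept from {q0, q1, q2, q3, q4}.
A 6-state machine:
        a   b  
>* q0   q1  q1 
 * q1   q2  q2 
 * q2   q3  q3 
 * q3   q4  q4 
 * q4   q5  q5 
   q5   q5  q5 
(> = start, * = accepting)

start=q0 accept=q0,q1,q2,q3,q4 q0-a->q1 q0-b->q1 q1-a->q2 q1-b->q2 q2-a->q3 q2-b->q3 q3-a->q4 q3-b->q4 q4-a->q5 q4-b->q5 q5-a->q5 q5-b->q5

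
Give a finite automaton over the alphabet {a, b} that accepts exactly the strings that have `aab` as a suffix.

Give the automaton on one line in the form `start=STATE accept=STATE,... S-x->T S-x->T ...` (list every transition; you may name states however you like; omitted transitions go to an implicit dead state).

Remember how much of `aab` the current input suffix matches. State s0 means no match yet; s1 means the last symbol is `a`; s2 means the last 2 symbols are `aa`; s3 means the last 3 symbols are `aab`. Only s3 accepts. On a mismatch, fall back to the longest proper suffix that is still a prefix of `aab`.
A 4-state machine:
        a   b  
>  s0   s1  s0 
   s1   s2  s0 
   s2   s2  s3 
 * s3   s1  s0 
(> = start, * = accepting)

start=s0 accept=s3 s0-a->s1 s0-b->s0 s1-a->s2 s1-b->s0 s2-a->s2 s2-b->s3 s3-a->s1 s3-b->s0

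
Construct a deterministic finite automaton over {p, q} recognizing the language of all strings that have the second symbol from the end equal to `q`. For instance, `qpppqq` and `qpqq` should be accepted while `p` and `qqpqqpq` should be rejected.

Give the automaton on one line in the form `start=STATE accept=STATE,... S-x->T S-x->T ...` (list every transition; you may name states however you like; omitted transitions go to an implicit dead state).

Because acceptance depends on a position counted from the end, the machine has to buffer the most recent 2 symbols. Make each state the string of the last up-to-2 symbols read; on input `x` shift the window left and append `x`. Accept when the buffered window has length 2 and begins with `q`.
7 states suffice.
        p   q  
>  s0   s1  s2 
   s1   s3  s4 
   s2   s5  s6 
   s3   s3  s4 
   s4   s5  s6 
 * s5   s3  s4 
 * s6   s5  s6 
(> = start, * = accepting)

start=s0 accept=s5,s6 s0-p->s1 s0-q->s2 s1-p->s3 s1-q->s4 s2-p->s5 s2-q->s6 s3-p->s3 s3-q->s4 s4-p->s5 s4-q->s6 s5-p->s3 s5-q->s4 s6-p->s5 s6-q->s6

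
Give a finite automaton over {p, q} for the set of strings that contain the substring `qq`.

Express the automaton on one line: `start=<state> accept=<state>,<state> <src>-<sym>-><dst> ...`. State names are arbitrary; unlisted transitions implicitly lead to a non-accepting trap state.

start=A accept=C A-p->A A-q->B B-p->A B-q->C C-p->C C-q->C

States A..B record the length of the longest prefix of `qq` that matches the current input suffix. Reaching C means `qq` has been seen, and we stay there forever. Accept from C.
3 states suffice.
       p  q 
>  A   A  B 
   B   A  C 
 * C   C  C 
(> = start, * = accepting)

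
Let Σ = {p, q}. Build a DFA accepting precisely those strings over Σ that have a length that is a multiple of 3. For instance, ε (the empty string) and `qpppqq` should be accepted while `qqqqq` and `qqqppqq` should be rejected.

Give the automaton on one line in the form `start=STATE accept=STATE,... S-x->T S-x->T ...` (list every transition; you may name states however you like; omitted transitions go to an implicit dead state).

Count input length modulo 3: every symbol advances one step around the cycle A → B → C → A. Accept at A.
3 states suffice.
       p  q 
>* A   B  B 
   B   C  C 
   C   A  A 
(> = start, * = accepting)

start=A accept=A A-p->B A-q->B B-p->C B-q->C C-p->A C-q->A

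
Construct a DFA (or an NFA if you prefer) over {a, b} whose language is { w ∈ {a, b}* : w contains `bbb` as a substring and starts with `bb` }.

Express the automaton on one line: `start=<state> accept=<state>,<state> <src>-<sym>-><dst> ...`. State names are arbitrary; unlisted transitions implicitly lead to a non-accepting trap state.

start=q0 accept=q7 q0-a->q1 q0-b->q2 q1-a->q1 q1-b->q3 q2-a->q1 q2-b->q4 q3-a->q1 q3-b->q5 q4-a->q6 q4-b->q7 q5-a->q1 q5-b->q8 q6-a->q6 q6-b->q9 q7-a->q7 q7-b->q7 q8-a->q8 q8-b->q8 q9-a->q6 q9-b->q4

Run two small machines in parallel and take their product. One (4 states) tracks whether and how much of `bbb` has been seen; the other (4 states) tracks whether the input so far still matches the prefix `bb`. Each combined state is a pair, one component from each; accept when both components accept.
With 10 states:
        a   b  
>  q0   q1  q2 
   q1   q1  q3 
   q2   q1  q4 
   q3   q1  q5 
   q4   q6  q7 
   q5   q1  q8 
   q6   q6  q9 
 * q7   q7  q7 
   q8   q8  q8 
   q9   q6  q4 
(> = start, * = accepting)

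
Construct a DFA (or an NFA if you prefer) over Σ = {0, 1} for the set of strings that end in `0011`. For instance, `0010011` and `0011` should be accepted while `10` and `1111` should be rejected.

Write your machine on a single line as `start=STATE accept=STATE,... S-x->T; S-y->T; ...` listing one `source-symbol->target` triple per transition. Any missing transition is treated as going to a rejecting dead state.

Let each state record the length of the longest suffix of the input read so far that is also a prefix of `0011`. s1 means the last symbol is `0`; s2 means the last 2 symbols are `00`; s3 means the last 3 symbols are `001`; s4 means the last 4 symbols are `0011`. Accept only at s4, where the string currently ends in `0011`.
5 states suffice.
        0   1  
>  s0   s1  s0 
   s1   s2  s0 
   s2   s2  s3 
   s3   s1  s4 
 * s4   s1  s0 
(> = start, * = accepting)

start=s0; accept=s4; s0-0->s1; s0-1->s0; s1-0->s2; s1-1->s0; s2-0->s2; s2-1->s3; s3-0->s1; s3-1->s4; s4-0->s1; s4-1->s0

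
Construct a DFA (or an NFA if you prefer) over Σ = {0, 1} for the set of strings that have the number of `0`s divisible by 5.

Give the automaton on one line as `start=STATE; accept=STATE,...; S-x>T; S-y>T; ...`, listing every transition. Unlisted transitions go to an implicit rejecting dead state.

Keep the running count of `0`s modulo 5: each `0` advances along the cycle S0 → S1 → S2 → S3 → S4 → S0 while other symbols loop. Accept at S0.
        0   1  
>* S0   S1  S0 
   S1   S2  S1 
   S2   S3  S2 
   S3   S4  S3 
   S4   S0  S4 
(> = start, * = accepting)

start=S0; accept=S0; S0-0>S1; S0-1>S0; S1-0>S2; S1-1>S1; S2-0>S3; S2-1>S2; S3-0>S4; S3-1>S3; S4-0>S0; S4-1>S4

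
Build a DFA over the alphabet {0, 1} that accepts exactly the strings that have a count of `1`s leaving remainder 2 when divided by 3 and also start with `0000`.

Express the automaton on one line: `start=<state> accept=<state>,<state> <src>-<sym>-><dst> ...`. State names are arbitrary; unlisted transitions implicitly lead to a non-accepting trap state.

start=S0 accept=S9 S0-0->S1 S0-1->S2 S1-0->S3 S1-1->S2 S2-0->S2 S2-1->S4 S3-0->S5 S3-1->S2 S4-0->S4 S4-1->S6 S5-0->S7 S5-1->S2 S6-0->S6 S6-1->S2 S7-0->S7 S7-1->S8 S8-0->S8 S8-1->S9 S9-0->S9 S9-1->S7

Run two small machines in parallel and take their product. The first has 3 states tracking the count of `1`s modulo 3; the second has 6 states tracking whether the input so far still matches the prefix `0000`. A product state is a pair (one from each), accepting exactly when both do.
10 states suffice.
        0   1  
>  S0   S1  S2 
   S1   S3  S2 
   S2   S2  S4 
   S3   S5  S2 
   S4   S4  S6 
   S5   S7  S2 
   S6   S6  S2 
   S7   S7  S8 
   S8   S8  S9 
 * S9   S9  S7 
(> = start, * = accepting)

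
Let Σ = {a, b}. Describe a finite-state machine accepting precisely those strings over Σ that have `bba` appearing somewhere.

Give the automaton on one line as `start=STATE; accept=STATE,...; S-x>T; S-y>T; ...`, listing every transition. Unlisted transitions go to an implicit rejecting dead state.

States S0..S2 record the length of the longest prefix of `bba` that matches the current input suffix. Reaching S3 means `bba` has been seen, and we stay there forever. Accept from S3.
A 4-state machine:
        a   b  
>  S0   S0  S1 
   S1   S0  S2 
   S2   S3  S2 
 * S3   S3  S3 
(> = start, * = accepting)

start=S0; accept=S3; S0-a>S0; S0-b>S1; S1-a>S0; S1-b>S2; S2-a>S3; S2-b>S2; S3-a>S3; S3-b>S3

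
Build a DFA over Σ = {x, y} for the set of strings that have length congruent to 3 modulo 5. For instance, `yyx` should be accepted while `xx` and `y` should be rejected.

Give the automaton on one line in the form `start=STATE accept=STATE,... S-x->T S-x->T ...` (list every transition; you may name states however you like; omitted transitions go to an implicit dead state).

start=q0 accept=q3 q0-x->q1 q0-y->q1 q1-x->q2 q1-y->q2 q2-x->q3 q2-y->q3 q3-x->q4 q3-y->q4 q4-x->q0 q4-y->q0

Count input length modulo 5: every symbol advances one step around the cycle q0 → q1 → q2 → q3 → q4 → q0. Accept at q3.
5 states suffice.
        x   y  
>  q0   q1  q1 
   q1   q2  q2 
   q2   q3  q3 
 * q3   q4  q4 
   q4   q0  q0 
(> = start, * = accepting)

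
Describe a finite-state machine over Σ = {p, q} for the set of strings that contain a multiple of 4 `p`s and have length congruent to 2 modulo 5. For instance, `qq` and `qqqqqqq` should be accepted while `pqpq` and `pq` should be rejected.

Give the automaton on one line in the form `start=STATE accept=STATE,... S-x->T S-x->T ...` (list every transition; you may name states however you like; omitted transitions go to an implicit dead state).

start=s0 accept=s5 s0-p->s1 s0-q->s2 s1-p->s3 s1-q->s4 s2-p->s4 s2-q->s5 s3-p->s6 s3-q->s7 s4-p->s7 s4-q->s8 s5-p->s8 s5-q->s9 s6-p->s10 s6-q->s11 s7-p->s11 s7-q->s12 s8-p->s12 s8-q->s13 s9-p->s13 s9-q->s10 s10-p->s14 s10-q->s0 s11-p->s0 s11-q->s15 s12-p->s15 s12-q->s16 s13-p->s16 s13-q->s14 s14-p->s17 s14-q->s1 s15-p->s2 s15-q->s18 s16-p->s18 s16-q->s17 s17-p->s19 s17-q->s3 s18-p->s5 s18-q->s19 s19-p->s9 s19-q->s6

Build one automaton per condition and run them in lockstep. One (4 states) tracks the count of `p`s modulo 4; the other (5 states) tracks the input length modulo 5. Each combined state is a pair, one component from each; accept when both components accept.
20 states suffice.
          p    q  
>  s0     s1   s2 
   s1     s3   s4 
   s2     s4   s5 
   s3     s6   s7 
   s4     s7   s8 
 * s5     s8   s9 
   s6    s10  s11 
   s7    s11  s12 
   s8    s12  s13 
   s9    s13  s10 
   s10   s14   s0 
   s11    s0  s15 
   s12   s15  s16 
   s13   s16  s14 
   s14   s17   s1 
   s15    s2  s18 
   s16   s18  s17 
   s17   s19   s3 
   s18    s5  s19 
   s19    s9   s6 
(> = start, * = accepting)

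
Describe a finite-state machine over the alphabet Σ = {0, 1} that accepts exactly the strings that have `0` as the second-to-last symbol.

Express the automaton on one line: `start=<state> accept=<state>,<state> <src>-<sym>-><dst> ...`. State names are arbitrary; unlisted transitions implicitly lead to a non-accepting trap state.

start=A accept=D,E A-0->B A-1->C B-0->D B-1->E C-0->F C-1->G D-0->D D-1->E E-0->F E-1->G F-0->D F-1->E G-0->F G-1->G

A DFA must remember the last 2 symbols (since which symbol is second-to-last isn't known until the input ends). Use one state per possible window of the last ≤2 symbols; accept from those whose window starts with `0`.
       0  1 
>  A   B  C 
   B   D  E 
   C   F  G 
 * D   D  E 
 * E   F  G 
   F   D  E 
   G   F  G 
(> = start, * = accepting)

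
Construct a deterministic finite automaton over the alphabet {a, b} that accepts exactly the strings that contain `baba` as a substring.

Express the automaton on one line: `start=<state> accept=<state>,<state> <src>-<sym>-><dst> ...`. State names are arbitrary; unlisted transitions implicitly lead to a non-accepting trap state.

States S0..S3 record the length of the longest prefix of `baba` that matches the current input suffix. Reaching S4 means `baba` has been seen, and we stay there forever. Accept from S4.
        a   b  
>  S0   S0  S1 
   S1   S2  S1 
   S2   S0  S3 
   S3   S4  S1 
 * S4   S4  S4 
(> = start, * = accepting)

start=S0 accept=S4 S0-a->S0 S0-b->S1 S1-a->S2 S1-b->S1 S2-a->S0 S2-b->S3 S3-a->S4 S3-b->S1 S4-a->S4 S4-b->S4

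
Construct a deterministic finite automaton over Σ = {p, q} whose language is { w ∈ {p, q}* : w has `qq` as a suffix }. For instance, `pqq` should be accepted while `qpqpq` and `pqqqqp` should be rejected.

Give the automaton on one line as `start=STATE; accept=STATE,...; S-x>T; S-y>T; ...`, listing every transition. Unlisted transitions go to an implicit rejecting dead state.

start=A; accept=C; A-p>A; A-q>B; B-p>A; B-q>C; C-p>A; C-q>C

Let each state record the length of the longest suffix of the input read so far that is also a prefix of `qq`. B means the last symbol is `q`; C means the last 2 symbols are `qq`. Accept only at C, where the string currently ends in `qq`.
With 3 states:
       p  q 
>  A   A  B 
   B   A  C 
 * C   A  C 
(> = start, * = accepting)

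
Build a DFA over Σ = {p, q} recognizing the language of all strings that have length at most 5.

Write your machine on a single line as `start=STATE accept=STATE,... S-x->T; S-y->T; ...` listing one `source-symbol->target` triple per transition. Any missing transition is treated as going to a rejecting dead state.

We only need to distinguish lengths 0, 1, …, 5, and '>5'. Chain A → B → C → D → E → F → G on every symbol, with G looping. Accepting states: {A, B, C, D, E, F}.
7 states suffice.
       p  q 
>* A   B  B 
 * B   C  C 
 * C   D  D 
 * D   E  E 
 * E   F  F 
 * F   G  G 
   G   G  G 
(> = start, * = accepting)

start=A; accept=A,B,C,D,E,F; A-p->B; A-q->B; B-p->C; B-q->C; C-p->D; C-q->D; D-p->E; D-q->E; E-p->F; E-q->F; F-p->G; F-q->G; G-p->G; G-q->G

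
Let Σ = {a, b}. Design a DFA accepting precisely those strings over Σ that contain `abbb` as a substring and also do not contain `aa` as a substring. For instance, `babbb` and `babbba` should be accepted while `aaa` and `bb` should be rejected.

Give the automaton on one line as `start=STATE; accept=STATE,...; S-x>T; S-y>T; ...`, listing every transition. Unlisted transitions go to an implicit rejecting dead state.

Build one automaton per condition and run them in lockstep. The first has 5 states tracking whether and how much of `abbb` has been seen; the second has 3 states tracking partial matches of the forbidden pattern `aa`. A product state is a pair (one from each), accepting exactly when both do. After merging equivalent states the machine shrinks.
A 7-state machine:
        a   b  
>  q0   q1  q0 
   q1   q2  q3 
   q2   q2  q2 
   q3   q1  q4 
   q4   q1  q5 
 * q5   q6  q5 
 * q6   q2  q5 
(> = start, * = accepting)

start=q0; accept=q5,q6; q0-a>q1; q0-b>q0; q1-a>q2; q1-b>q3; q2-a>q2; q2-b>q2; q3-a>q1; q3-b>q4; q4-a>q1; q4-b>q5; q5-a>q6; q5-b>q5; q6-a>q2; q6-b>q5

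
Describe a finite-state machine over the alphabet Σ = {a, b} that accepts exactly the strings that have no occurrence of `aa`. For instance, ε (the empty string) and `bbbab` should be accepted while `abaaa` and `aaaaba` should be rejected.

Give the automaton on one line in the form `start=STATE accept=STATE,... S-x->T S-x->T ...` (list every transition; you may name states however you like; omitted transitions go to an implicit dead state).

Track partial matches of the forbidden pattern `aa`. State S2 is a dead state reached once `aa` has occurred; every other state accepts. S0 means no part of `aa` is currently matched.
A 3-state machine:
        a   b  
>* S0   S1  S0 
 * S1   S2  S0 
   S2   S2  S2 
(> = start, * = accepting)

start=S0 accept=S0,S1 S0-a->S1 S0-b->S0 S1-a->S2 S1-b->S0 S2-a->S2 S2-b->S2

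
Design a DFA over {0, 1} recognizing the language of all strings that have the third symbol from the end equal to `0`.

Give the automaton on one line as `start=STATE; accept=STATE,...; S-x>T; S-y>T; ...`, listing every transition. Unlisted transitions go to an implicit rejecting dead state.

A DFA must remember the last 3 symbols (since which symbol is third-to-last isn't known until the input ends). Use one state per possible window of the last ≤3 symbols; accept from those whose window starts with `0`.
15 states suffice.
          0    1  
>  S0     S1   S2 
   S1     S3   S4 
   S2     S5   S6 
   S3     S7   S8 
   S4     S9  S10 
   S5    S11  S12 
   S6    S13  S14 
 * S7     S7   S8 
 * S8     S9  S10 
 * S9    S11  S12 
 * S10   S13  S14 
   S11    S7   S8 
   S12    S9  S10 
   S13   S11  S12 
   S14   S13  S14 
(> = start, * = accepting)

start=S0; accept=S7,S8,S9,S10; S0-0>S1; S0-1>S2; S1-0>S3; S1-1>S4; S2-0>S5; S2-1>S6; S3-0>S7; S3-1>S8; S4-0>S9; S4-1>S10; S5-0>S11; S5-1>S12; S6-0>S13; S6-1>S14; S7-0>S7; S7-1>S8; S8-0>S9; S8-1>S10; S9-0>S11; S9-1>S12; S10-0>S13; S10-1>S14; S11-0>S7; S11-1>S8; S12-0>S9; S12-1>S10; S13-0>S11; S13-1>S12; S14-0>S13; S14-1>S14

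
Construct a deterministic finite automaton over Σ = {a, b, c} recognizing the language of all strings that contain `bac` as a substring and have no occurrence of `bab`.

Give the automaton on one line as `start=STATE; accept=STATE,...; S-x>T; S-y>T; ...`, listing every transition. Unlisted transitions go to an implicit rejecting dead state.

Run two small machines in parallel and take their product. The first has 4 states tracking whether and how much of `bac` has been seen; the second has 4 states tracking partial matches of the forbidden pattern `bab`. A product state is a pair (one from each), accepting exactly when both do. Equivalent product states are then merged.
A 7-state machine:
        a   b   c  
>  q0   q0  q1  q0 
   q1   q2  q1  q0 
   q2   q0  q3  q4 
   q3   q3  q3  q3 
 * q4   q4  q5  q4 
 * q5   q6  q5  q4 
 * q6   q4  q3  q4 
(> = start, * = accepting)

start=q0; accept=q4,q5,q6; q0-a>q0; q0-b>q1; q0-c>q0; q1-a>q2; q1-b>q1; q1-c>q0; q2-a>q0; q2-b>q3; q2-c>q4; q3-a>q3; q3-b>q3; q3-c>q3; q4-a>q4; q4-b>q5; q4-c>q4; q5-a>q6; q5-b>q5; q5-c>q4; q6-a>q4; q6-b>q3; q6-c>q4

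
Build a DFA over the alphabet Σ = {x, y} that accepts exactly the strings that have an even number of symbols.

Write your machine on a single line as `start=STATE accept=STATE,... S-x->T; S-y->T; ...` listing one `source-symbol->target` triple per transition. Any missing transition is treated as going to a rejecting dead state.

Count input length modulo 2: every symbol advances one step around the cycle q0 → q1 → q0. Accept at q0.
A 2-state machine:
        x   y  
>* q0   q1  q1 
   q1   q0  q0 
(> = start, * = accepting)

start=q0; accept=q0; q0-x->q1; q0-y->q1; q1-x->q0; q1-y->q0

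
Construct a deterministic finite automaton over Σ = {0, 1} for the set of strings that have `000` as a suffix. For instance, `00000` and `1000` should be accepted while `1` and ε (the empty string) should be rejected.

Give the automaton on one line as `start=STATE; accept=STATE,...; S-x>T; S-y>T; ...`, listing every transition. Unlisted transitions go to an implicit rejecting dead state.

Remember how much of `000` the current input suffix matches. State s0 means no match yet; s1 means the last symbol is `0`; s2 means the last 2 symbols are `00`; s3 means the last 3 symbols are `000`. Only s3 accepts. On a mismatch, fall back to the longest proper suffix that is still a prefix of `000`.
With 4 states:
        0   1  
>  s0   s1  s0 
   s1   s2  s0 
   s2   s3  s0 
 * s3   s3  s0 
(> = start, * = accepting)

start=s0; accept=s3; s0-0>s1; s0-1>s0; s1-0>s2; s1-1>s0; s2-0>s3; s2-1>s0; s3-0>s3; s3-1>s0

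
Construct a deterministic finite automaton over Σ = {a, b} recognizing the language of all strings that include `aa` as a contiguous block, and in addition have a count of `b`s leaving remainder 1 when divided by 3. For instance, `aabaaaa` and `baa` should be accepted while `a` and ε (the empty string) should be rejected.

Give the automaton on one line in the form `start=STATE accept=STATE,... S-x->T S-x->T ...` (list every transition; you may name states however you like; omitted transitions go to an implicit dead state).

Run two small machines in parallel and take their product. The first has 3 states tracking whether and how much of `aa` has been seen; the second has 3 states tracking the count of `b`s modulo 3. A product state is a pair (one from each), accepting exactly when both do.
        a   b  
>  q0   q1  q2 
   q1   q3  q2 
   q2   q4  q5 
   q3   q3  q6 
   q4   q6  q5 
   q5   q7  q0 
 * q6   q6  q8 
   q7   q8  q0 
   q8   q8  q3 
(> = start, * = accepting)

start=q0 accept=q6 q0-a->q1 q0-b->q2 q1-a->q3 q1-b->q2 q2-a->q4 q2-b->q5 q3-a->q3 q3-b->q6 q4-a->q6 q4-b->q5 q5-a->q7 q5-b->q0 q6-a->q6 q6-b->q8 q7-a->q8 q7-b->q0 q8-a->q8 q8-b->q3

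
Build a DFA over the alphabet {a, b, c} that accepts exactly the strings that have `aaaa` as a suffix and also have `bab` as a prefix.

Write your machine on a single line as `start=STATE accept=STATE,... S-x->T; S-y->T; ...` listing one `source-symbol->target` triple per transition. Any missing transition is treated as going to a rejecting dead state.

start=q0; accept=q12; q0-a->q1; q0-b->q2; q0-c->q3; q1-a->q4; q1-b->q3; q1-c->q3; q2-a->q5; q2-b->q3; q2-c->q3; q3-a->q1; q3-b->q3; q3-c->q3; q4-a->q6; q4-b->q3; q4-c->q3; q5-a->q4; q5-b->q7; q5-c->q3; q6-a->q8; q6-b->q3; q6-c->q3; q7-a->q9; q7-b->q7; q7-c->q7; q8-a->q8; q8-b->q3; q8-c->q3; q9-a->q10; q9-b->q7; q9-c->q7; q10-a->q11; q10-b->q7; q10-c->q7; q11-a->q12; q11-b->q7; q11-c->q7; q12-a->q12; q12-b->q7; q12-c->q7

Handle the two conditions separately and then intersect. The first has 5 states tracking how much of the suffix `aaaa` has currently been matched; the second has 5 states tracking whether the input so far still matches the prefix `bab`. A product state is a pair (one from each), accepting exactly when both do.
With 13 states:
          a    b    c  
>  q0     q1   q2   q3 
   q1     q4   q3   q3 
   q2     q5   q3   q3 
   q3     q1   q3   q3 
   q4     q6   q3   q3 
   q5     q4   q7   q3 
   q6     q8   q3   q3 
   q7     q9   q7   q7 
   q8     q8   q3   q3 
   q9    q10   q7   q7 
   q10   q11   q7   q7 
   q11   q12   q7   q7 
 * q12   q12   q7   q7 
(> = start, * = accepting)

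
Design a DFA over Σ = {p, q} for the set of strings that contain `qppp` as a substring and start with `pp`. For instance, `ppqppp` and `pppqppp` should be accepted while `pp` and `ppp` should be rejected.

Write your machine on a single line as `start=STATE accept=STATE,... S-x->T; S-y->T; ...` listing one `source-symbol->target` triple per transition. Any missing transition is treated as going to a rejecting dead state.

start=s0; accept=s10; s0-p->s1; s0-q->s2; s1-p->s3; s1-q->s2; s2-p->s4; s2-q->s2; s3-p->s3; s3-q->s5; s4-p->s6; s4-q->s2; s5-p->s7; s5-q->s5; s6-p->s8; s6-q->s2; s7-p->s9; s7-q->s5; s8-p->s8; s8-q->s8; s9-p->s10; s9-q->s5; s10-p->s10; s10-q->s10

Handle the two conditions separately and then intersect. One (5 states) tracks whether and how much of `qppp` has been seen; the other (4 states) tracks whether the input so far still matches the prefix `pp`. Each combined state is a pair, one component from each; accept when both components accept.
11 states suffice.
          p    q  
>  s0     s1   s2 
   s1     s3   s2 
   s2     s4   s2 
   s3     s3   s5 
   s4     s6   s2 
   s5     s7   s5 
   s6     s8   s2 
   s7     s9   s5 
   s8     s8   s8 
   s9    s10   s5 
 * s10   s10  s10 
(> = start, * = accepting)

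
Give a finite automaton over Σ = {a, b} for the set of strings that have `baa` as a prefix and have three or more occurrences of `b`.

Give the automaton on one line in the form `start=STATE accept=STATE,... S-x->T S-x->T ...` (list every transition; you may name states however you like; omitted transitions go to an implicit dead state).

start=S0 accept=S10,S11 S0-a->S1 S0-b->S2 S1-a->S1 S1-b->S3 S2-a->S4 S2-b->S5 S3-a->S3 S3-b->S5 S4-a->S6 S4-b->S5 S5-a->S5 S5-b->S7 S6-a->S6 S6-b->S8 S7-a->S7 S7-b->S9 S8-a->S8 S8-b->S10 S9-a->S9 S9-b->S9 S10-a->S10 S10-b->S11 S11-a->S11 S11-b->S11

Build one automaton per condition and run them in lockstep. One (5 states) tracks whether the input so far still matches the prefix `baa`; the other (5 states) tracks the count of `b`s, saturating at 4. Each combined state is a pair, one component from each; accept when both components accept.
12 states suffice.
          a    b  
>  S0     S1   S2 
   S1     S1   S3 
   S2     S4   S5 
   S3     S3   S5 
   S4     S6   S5 
   S5     S5   S7 
   S6     S6   S8 
   S7     S7   S9 
   S8     S8  S10 
   S9     S9   S9 
 * S10   S10  S11 
 * S11   S11  S11 
(> = start, * = accepting)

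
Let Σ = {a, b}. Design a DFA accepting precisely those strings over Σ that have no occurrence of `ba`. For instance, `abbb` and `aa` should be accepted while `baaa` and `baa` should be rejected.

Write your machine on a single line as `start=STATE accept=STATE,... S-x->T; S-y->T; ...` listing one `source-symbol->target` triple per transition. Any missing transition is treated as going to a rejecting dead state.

start=q0; accept=q0,q1; q0-a->q0; q0-b->q1; q1-a->q2; q1-b->q1; q2-a->q2; q2-b->q2

This is the complement of 'contains `ba`'. Use the same substring-matching states — q0 through q2 holding how much of `ba` has just been matched — but flip the accepting set: everything except the trap q2 accepts.
With 3 states:
        a   b  
>* q0   q0  q1 
 * q1   q2  q1 
   q2   q2  q2 
(> = start, * = accepting)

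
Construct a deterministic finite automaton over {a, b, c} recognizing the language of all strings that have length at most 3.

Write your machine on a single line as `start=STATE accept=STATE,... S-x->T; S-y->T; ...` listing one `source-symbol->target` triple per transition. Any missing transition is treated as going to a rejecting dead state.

start=S0; accept=S0,S1,S2,S3; S0-a->S1; S0-b->S1; S0-c->S1; S1-a->S2; S1-b->S2; S1-c->S2; S2-a->S3; S2-b->S3; S2-c->S3; S3-a->S4; S3-b->S4; S3-c->S4; S4-a->S4; S4-b->S4; S4-c->S4

Count input length up to 4: every symbol moves from S0 toward S4, which means 'more than 3' and absorbs. Accept from {S0, S1, S2, S3}.
With 5 states:
        a   b   c  
>* S0   S1  S1  S1 
 * S1   S2  S2  S2 
 * S2   S3  S3  S3 
 * S3   S4  S4  S4 
   S4   S4  S4  S4 
(> = start, * = accepting)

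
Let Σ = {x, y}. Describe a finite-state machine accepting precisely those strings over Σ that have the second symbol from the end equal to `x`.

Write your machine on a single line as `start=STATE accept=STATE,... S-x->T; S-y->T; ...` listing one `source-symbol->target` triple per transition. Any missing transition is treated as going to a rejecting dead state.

start=S0; accept=S3,S4; S0-x->S1; S0-y->S2; S1-x->S3; S1-y->S4; S2-x->S5; S2-y->S6; S3-x->S3; S3-y->S4; S4-x->S5; S4-y->S6; S5-x->S3; S5-y->S4; S6-x->S5; S6-y->S6

A DFA must remember the last 2 symbols (since which symbol is second-to-last isn't known until the input ends). Use one state per possible window of the last ≤2 symbols; accept from those whose window starts with `x`.
With 7 states:
        x   y  
>  S0   S1  S2 
   S1   S3  S4 
   S2   S5  S6 
 * S3   S3  S4 
 * S4   S5  S6 
   S5   S3  S4 
   S6   S5  S6 
(> = start, * = accepting)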